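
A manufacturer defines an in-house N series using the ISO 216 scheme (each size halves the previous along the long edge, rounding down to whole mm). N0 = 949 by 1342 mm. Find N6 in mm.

118 × 167 mm

N1: ⌊1342/2⌋ × 949 = 671 × 949 mm
N2: ⌊949/2⌋ × 671 = 474 × 671 mm
N3: ⌊671/2⌋ × 474 = 335 × 474 mm
N4: ⌊474/2⌋ × 335 = 237 × 335 mm
N5: ⌊335/2⌋ × 237 = 167 × 237 mm
N6: ⌊237/2⌋ × 167 = 118 × 167 mm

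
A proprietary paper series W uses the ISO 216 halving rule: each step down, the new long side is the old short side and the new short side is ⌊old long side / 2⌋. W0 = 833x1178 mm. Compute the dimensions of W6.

104 × 147 mm

W1 = 589 × 833 mm (from W0 by 1 halving).
W2: ⌊833/2⌋ × 589 = 416 × 589 mm
W3: ⌊589/2⌋ × 416 = 294 × 416 mm
W4: ⌊416/2⌋ × 294 = 208 × 294 mm
W5: ⌊294/2⌋ × 208 = 147 × 208 mm
W6: ⌊208/2⌋ × 147 = 104 × 147 mm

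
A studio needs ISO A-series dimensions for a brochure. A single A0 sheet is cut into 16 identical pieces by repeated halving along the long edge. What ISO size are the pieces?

A4

16 = 2^4, so 4 halving steps.
A0 → A1 → … → A4 after 4 steps.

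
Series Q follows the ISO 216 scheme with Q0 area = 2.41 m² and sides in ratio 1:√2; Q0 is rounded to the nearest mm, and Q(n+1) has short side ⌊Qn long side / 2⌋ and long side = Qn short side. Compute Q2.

Let Q0's short side be w mm. w · w√2 = 2.41 m² = 2,410,000 mm², so w ≈ 1305.4 mm and w√2 ≈ 1846.1 mm → Q0 = 1305 × 1846 mm.
Q1: ⌊1846/2⌋ × 1305 = 923 × 1305 mm
Q2: ⌊1305/2⌋ × 923 = 652 × 923 mm

652 × 923 mm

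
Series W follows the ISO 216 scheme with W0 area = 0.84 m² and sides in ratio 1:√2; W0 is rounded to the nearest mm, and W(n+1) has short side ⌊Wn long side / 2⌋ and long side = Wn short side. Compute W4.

Let W0's short side be w mm. w · w√2 = 0.84 m² = 840,000 mm², so w ≈ 770.7 mm and w√2 ≈ 1089.9 mm → W0 = 771 × 1090 mm.
W1: ⌊1090/2⌋ × 771 = 545 × 771 mm
W2: ⌊771/2⌋ × 545 = 385 × 545 mm
W3: ⌊545/2⌋ × 385 = 272 × 385 mm
W4: ⌊385/2⌋ × 272 = 192 × 272 mm

192 × 272 mm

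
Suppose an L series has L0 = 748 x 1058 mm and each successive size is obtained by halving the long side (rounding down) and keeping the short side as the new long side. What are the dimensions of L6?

93 × 132 mm

L1 = 529 × 748 mm (from L0 by 1 halving).
L2: ⌊748/2⌋ × 529 = 374 × 529 mm
L3: ⌊529/2⌋ × 374 = 264 × 374 mm
L4: ⌊374/2⌋ × 264 = 187 × 264 mm
L5: ⌊264/2⌋ × 187 = 132 × 187 mm
L6: ⌊187/2⌋ × 132 = 93 × 132 mm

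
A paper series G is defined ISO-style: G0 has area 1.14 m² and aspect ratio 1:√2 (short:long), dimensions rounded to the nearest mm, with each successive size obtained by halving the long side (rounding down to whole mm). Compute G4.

224 × 317 mm

Let G0's short side be w mm. w · w√2 = 1.14 m² = 1,140,000 mm², so w ≈ 897.8 mm and w√2 ≈ 1269.7 mm → G0 = 898 × 1270 mm.
G1: ⌊1270/2⌋ × 898 = 635 × 898 mm
G2: ⌊898/2⌋ × 635 = 449 × 635 mm
G3: ⌊635/2⌋ × 449 = 317 × 449 mm
G4: ⌊449/2⌋ × 317 = 224 × 317 mm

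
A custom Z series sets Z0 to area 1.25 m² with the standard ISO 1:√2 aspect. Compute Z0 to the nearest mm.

940 × 1330 mm

Let the short side be w mm. Then w · w√2 = 1.25 m² = 1,250,000 mm².
w² = 1,250,000/√2, so w ≈ 940.2 mm; long side = w√2 ≈ 1329.6 mm.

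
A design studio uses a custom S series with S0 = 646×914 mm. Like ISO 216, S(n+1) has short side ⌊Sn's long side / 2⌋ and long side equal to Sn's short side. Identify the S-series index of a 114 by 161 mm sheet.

S5

S0: 646 × 914 mm
S1: 457 × 646 mm
S2: 323 × 457 mm
S3: 228 × 323 mm
S4: 161 × 228 mm
S5: 114 × 161 mm
S6: 80 × 114 mm
→ matches S5.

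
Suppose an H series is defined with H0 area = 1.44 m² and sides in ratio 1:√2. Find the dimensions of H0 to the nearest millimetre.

Let the short side be w mm. Then w · w√2 = 1.44 m² = 1,440,000 mm².
w² = 1,440,000/√2, so w ≈ 1009.1 mm; long side = w√2 ≈ 1427.0 mm.

1009 × 1427 mm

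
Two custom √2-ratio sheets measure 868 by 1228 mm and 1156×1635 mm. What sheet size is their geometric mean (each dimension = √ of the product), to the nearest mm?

1002 × 1417 mm

Short side: √(868 · 1156) = √1003408 ≈ 1001.7 → 1002 mm
Long side: √(1228 · 1635) = √2007780 ≈ 1417.0 → 1417 mm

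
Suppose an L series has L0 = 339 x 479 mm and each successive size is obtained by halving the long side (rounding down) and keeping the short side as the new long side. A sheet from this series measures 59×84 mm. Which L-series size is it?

L5

L0: 339 × 479 mm
L1: 239 × 339 mm
L2: 169 × 239 mm
L3: 119 × 169 mm
L4: 84 × 119 mm
L5: 59 × 84 mm
L6: 42 × 59 mm
→ matches L5.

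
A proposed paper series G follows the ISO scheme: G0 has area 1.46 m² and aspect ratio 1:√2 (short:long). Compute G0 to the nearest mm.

1016 × 1437 mm

Let the short side be w mm. Then w · w√2 = 1.46 m² = 1,460,000 mm².
w² = 1,460,000/√2, so w ≈ 1016.1 mm; long side = w√2 ≈ 1436.9 mm.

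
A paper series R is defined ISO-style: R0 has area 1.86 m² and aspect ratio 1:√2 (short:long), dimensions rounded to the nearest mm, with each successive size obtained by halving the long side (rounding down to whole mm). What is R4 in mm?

286 × 405 mm

Let R0's short side be w mm. w · w√2 = 1.86 m² = 1,860,000 mm², so w ≈ 1146.8 mm and w√2 ≈ 1621.9 mm → R0 = 1147 × 1622 mm.
R1: ⌊1622/2⌋ × 1147 = 811 × 1147 mm
R2: ⌊1147/2⌋ × 811 = 573 × 811 mm
R3: ⌊811/2⌋ × 573 = 405 × 573 mm
R4: ⌊573/2⌋ × 405 = 286 × 405 mm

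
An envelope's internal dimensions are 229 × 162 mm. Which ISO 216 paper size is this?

Aspect ratio 229/162 ≈ 1.414 — close to the ISO √2 ≈ 1.414.
In the C-series (envelope sizes, between A and B): C5 = 162 × 229 mm.

C5 (162 × 229 mm)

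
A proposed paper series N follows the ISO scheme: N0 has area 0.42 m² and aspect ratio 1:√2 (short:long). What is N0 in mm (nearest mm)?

545 × 771 mm

Let the short side be w mm. Then w · w√2 = 0.42 m² = 420,000 mm².
w² = 420,000/√2, so w ≈ 545.0 mm; long side = w√2 ≈ 770.7 mm.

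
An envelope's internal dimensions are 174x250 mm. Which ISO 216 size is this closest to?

B5 (176 × 250 mm)

Aspect ratio 250/174 ≈ 1.437 (ISO target is √2 ≈ 1.414).
In the B-series (B0 = 1000 × 1414 mm): B5 = 176 × 250 mm.
Off by 2 mm total — nearest standard size.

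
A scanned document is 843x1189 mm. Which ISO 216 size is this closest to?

Aspect ratio 1189/843 ≈ 1.410 — close to the ISO √2 ≈ 1.414.
In the A-series (A0 area = 1 m²): A0 = 841 × 1189 mm.
Off by 2 mm total — nearest standard size.

A0 (841 × 1189 mm)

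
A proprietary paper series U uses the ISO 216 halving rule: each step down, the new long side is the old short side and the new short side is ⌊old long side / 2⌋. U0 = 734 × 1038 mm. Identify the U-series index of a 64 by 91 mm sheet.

U7

U0: 734 × 1038 mm
U1: 519 × 734 mm
U2: 367 × 519 mm
U3: 259 × 367 mm
U4: 183 × 259 mm
U5: 129 × 183 mm
U6: 91 × 129 mm
U7: 64 × 91 mm
U8: 45 × 64 mm
→ matches U7.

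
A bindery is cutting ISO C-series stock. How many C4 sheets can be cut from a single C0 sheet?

16

C0 = 917 × 1297 mm; C4 = 229 × 324 mm.
Each halving step doubles the count; 4 steps from C0 to C4.
2^4 = 16.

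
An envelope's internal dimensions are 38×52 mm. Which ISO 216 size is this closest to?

Aspect ratio 52/38 ≈ 1.368 (ISO target is √2 ≈ 1.414).
In the A-series (A0 area = 1 m²): A9 = 37 × 52 mm.
Off by 1 mm total — nearest standard size.

A9 (37 × 52 mm)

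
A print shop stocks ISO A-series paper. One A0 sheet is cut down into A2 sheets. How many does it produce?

Each ISO step halves the sheet: 1 × A0 → 2 × A1 → 4 × A2
From A0 to A2 is 2 halving steps: 2^2 = 4.

4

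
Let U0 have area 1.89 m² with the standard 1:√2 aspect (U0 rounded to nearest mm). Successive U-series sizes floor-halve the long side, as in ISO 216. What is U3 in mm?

408 × 578 mm

Let U0's short side be w mm. w · w√2 = 1.89 m² = 1,890,000 mm², so w ≈ 1156.0 mm and w√2 ≈ 1634.9 mm → U0 = 1156 × 1635 mm.
U1: ⌊1635/2⌋ × 1156 = 817 × 1156 mm
U2: ⌊1156/2⌋ × 817 = 578 × 817 mm
U3: ⌊817/2⌋ × 578 = 408 × 578 mm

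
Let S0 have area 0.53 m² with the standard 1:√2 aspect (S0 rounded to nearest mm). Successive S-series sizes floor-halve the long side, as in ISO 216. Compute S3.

216 × 306 mm

Let S0's short side be w mm. w · w√2 = 0.53 m² = 530,000 mm², so w ≈ 612.2 mm and w√2 ≈ 865.8 mm → S0 = 612 × 866 mm.
S1: ⌊866/2⌋ × 612 = 433 × 612 mm
S2: ⌊612/2⌋ × 433 = 306 × 433 mm
S3: ⌊433/2⌋ × 306 = 216 × 306 mm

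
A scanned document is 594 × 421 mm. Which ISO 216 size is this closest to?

Aspect ratio 594/421 ≈ 1.411 — close to the ISO √2 ≈ 1.414.
In the A-series (A0 area = 1 m²): A2 = 420 × 594 mm.
Off by 1 mm total — nearest standard size.

A2 (420 × 594 mm)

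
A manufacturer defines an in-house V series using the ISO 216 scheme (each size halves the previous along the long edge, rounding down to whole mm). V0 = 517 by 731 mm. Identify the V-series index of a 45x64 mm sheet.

V0: 517 × 731 mm
V1: 365 × 517 mm
V2: 258 × 365 mm
V3: 182 × 258 mm
V4: 129 × 182 mm
V5: 91 × 129 mm
V6: 64 × 91 mm
V7: 45 × 64 mm
V8: 32 × 45 mm
→ matches V7.

V7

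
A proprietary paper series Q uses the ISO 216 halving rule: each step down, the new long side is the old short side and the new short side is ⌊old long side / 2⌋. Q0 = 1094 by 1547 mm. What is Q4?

Q1: ⌊1547/2⌋ × 1094 = 773 × 1094 mm
Q2: ⌊1094/2⌋ × 773 = 547 × 773 mm
Q3: ⌊773/2⌋ × 547 = 386 × 547 mm
Q4: ⌊547/2⌋ × 386 = 273 × 386 mm

273 × 386 mm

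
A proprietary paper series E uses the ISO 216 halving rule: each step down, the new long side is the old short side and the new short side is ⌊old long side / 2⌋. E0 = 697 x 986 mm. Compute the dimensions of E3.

246 × 348 mm

E1 = 493 × 697 mm (from E0 by 1 halving).
E2: ⌊697/2⌋ × 493 = 348 × 493 mm
E3: ⌊493/2⌋ × 348 = 246 × 348 mm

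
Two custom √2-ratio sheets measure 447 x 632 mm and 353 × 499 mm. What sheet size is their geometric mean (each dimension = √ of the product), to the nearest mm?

Short side: √(447 · 353) = √157791 ≈ 397.2 → 397 mm
Long side: √(632 · 499) = √315368 ≈ 561.6 → 562 mm

397 × 562 mm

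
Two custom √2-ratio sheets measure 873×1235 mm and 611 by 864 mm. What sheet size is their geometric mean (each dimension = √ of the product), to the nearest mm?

Short side: √(873 · 611) = √533403 ≈ 730.3 → 730 mm
Long side: √(1235 · 864) = √1067040 ≈ 1033.0 → 1033 mm

730 × 1033 mm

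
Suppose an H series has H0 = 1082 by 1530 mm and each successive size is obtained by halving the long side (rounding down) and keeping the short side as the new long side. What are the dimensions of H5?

191 × 270 mm

H1: ⌊1530/2⌋ × 1082 = 765 × 1082 mm
H2: ⌊1082/2⌋ × 765 = 541 × 765 mm
H3: ⌊765/2⌋ × 541 = 382 × 541 mm
H4: ⌊541/2⌋ × 382 = 270 × 382 mm
H5: ⌊382/2⌋ × 270 = 191 × 270 mm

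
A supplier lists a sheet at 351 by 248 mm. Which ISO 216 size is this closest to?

B4 (250 × 353 mm)

Aspect ratio 351/248 ≈ 1.415 — close to the ISO √2 ≈ 1.414.
In the B-series (B0 = 1000 × 1414 mm): B4 = 250 × 353 mm.
Off by 4 mm total — nearest standard size.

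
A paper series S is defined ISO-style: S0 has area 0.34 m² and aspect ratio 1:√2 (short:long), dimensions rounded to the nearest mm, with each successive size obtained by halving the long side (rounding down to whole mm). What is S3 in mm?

173 × 245 mm

Let S0's short side be w mm. w · w√2 = 0.34 m² = 340,000 mm², so w ≈ 490.3 mm and w√2 ≈ 693.4 mm → S0 = 490 × 693 mm.
S1: ⌊693/2⌋ × 490 = 346 × 490 mm
S2: ⌊490/2⌋ × 346 = 245 × 346 mm
S3: ⌊346/2⌋ × 245 = 173 × 245 mm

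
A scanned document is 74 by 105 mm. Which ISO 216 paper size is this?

Aspect ratio 105/74 ≈ 1.419 — close to the ISO √2 ≈ 1.414.
In the A-series (A0 area = 1 m²): A7 = 74 × 105 mm.

A7 (74 × 105 mm)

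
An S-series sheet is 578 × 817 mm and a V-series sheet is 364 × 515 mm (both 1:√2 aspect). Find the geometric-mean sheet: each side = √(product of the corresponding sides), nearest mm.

Short side: √(578 · 364) = √210392 ≈ 458.7 → 459 mm
Long side: √(817 · 515) = √420755 ≈ 648.7 → 649 mm

459 × 649 mm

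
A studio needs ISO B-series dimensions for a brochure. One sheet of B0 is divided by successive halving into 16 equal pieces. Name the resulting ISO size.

B4

16 = 2^4, so 4 halving steps.
B0 → B1 → … → B4 after 4 steps.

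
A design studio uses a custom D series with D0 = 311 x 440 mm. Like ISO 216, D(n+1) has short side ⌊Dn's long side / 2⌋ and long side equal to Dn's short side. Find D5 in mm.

55 × 77 mm

D1: ⌊440/2⌋ × 311 = 220 × 311 mm
D2: ⌊311/2⌋ × 220 = 155 × 220 mm
D3: ⌊220/2⌋ × 155 = 110 × 155 mm
D4: ⌊155/2⌋ × 110 = 77 × 110 mm
D5: ⌊110/2⌋ × 77 = 55 × 77 mm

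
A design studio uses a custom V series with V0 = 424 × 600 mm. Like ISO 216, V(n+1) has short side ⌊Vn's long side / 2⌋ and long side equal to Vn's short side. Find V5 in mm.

V1 = 300 × 424 mm (from V0 by 1 halving).
V2: ⌊424/2⌋ × 300 = 212 × 300 mm
V3: ⌊300/2⌋ × 212 = 150 × 212 mm
V4: ⌊212/2⌋ × 150 = 106 × 150 mm
V5: ⌊150/2⌋ × 106 = 75 × 106 mm

75 × 106 mm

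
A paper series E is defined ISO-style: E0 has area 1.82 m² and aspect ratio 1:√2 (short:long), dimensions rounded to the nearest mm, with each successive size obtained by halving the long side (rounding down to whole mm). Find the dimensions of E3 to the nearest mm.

Let E0's short side be w mm. w · w√2 = 1.82 m² = 1,820,000 mm², so w ≈ 1134.4 mm and w√2 ≈ 1604.3 mm → E0 = 1134 × 1604 mm.
E1: ⌊1604/2⌋ × 1134 = 802 × 1134 mm
E2: ⌊1134/2⌋ × 802 = 567 × 802 mm
E3: ⌊802/2⌋ × 567 = 401 × 567 mm

401 × 567 mm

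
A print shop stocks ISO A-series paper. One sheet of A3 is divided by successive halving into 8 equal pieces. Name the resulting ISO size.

A6

8 = 2^3, so 3 halving steps.
A3 → A4 → … → A6 after 3 steps.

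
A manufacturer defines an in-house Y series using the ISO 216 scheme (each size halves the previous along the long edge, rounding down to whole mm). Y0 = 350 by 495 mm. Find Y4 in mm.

Y1 = 247 × 350 mm (from Y0 by 1 halving).
Y2: ⌊350/2⌋ × 247 = 175 × 247 mm
Y3: ⌊247/2⌋ × 175 = 123 × 175 mm
Y4: ⌊175/2⌋ × 123 = 87 × 123 mm

87 × 123 mm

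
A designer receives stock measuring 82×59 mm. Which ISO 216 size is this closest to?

Aspect ratio 82/59 ≈ 1.390 (ISO target is √2 ≈ 1.414).
In the C-series (envelope sizes, between A and B): C8 = 57 × 81 mm.
Off by 3 mm total — nearest standard size.

C8 (57 × 81 mm)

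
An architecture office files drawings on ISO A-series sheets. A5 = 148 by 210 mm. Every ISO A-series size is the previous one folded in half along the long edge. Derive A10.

A6: ⌊210/2⌋ × 148 = 105 × 148 mm
A7: ⌊148/2⌋ × 105 = 74 × 105 mm
A8: ⌊105/2⌋ × 74 = 52 × 74 mm
A9: ⌊74/2⌋ × 52 = 37 × 52 mm
A10: ⌊52/2⌋ × 37 = 26 × 37 mm

26 × 37 mm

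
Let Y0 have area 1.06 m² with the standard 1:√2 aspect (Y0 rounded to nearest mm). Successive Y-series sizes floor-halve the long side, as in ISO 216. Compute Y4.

Let Y0's short side be w mm. w · w√2 = 1.06 m² = 1,060,000 mm², so w ≈ 865.8 mm and w√2 ≈ 1224.4 mm → Y0 = 866 × 1224 mm.
Y1: ⌊1224/2⌋ × 866 = 612 × 866 mm
Y2: ⌊866/2⌋ × 612 = 433 × 612 mm
Y3: ⌊612/2⌋ × 433 = 306 × 433 mm
Y4: ⌊433/2⌋ × 306 = 216 × 306 mm

216 × 306 mm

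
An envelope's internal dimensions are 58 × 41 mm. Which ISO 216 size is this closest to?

C9 (40 × 57 mm)

Aspect ratio 58/41 ≈ 1.415 — close to the ISO √2 ≈ 1.414.
In the C-series (envelope sizes, between A and B): C9 = 40 × 57 mm.
Off by 2 mm total — nearest standard size.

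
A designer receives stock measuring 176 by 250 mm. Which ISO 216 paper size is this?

B5 (176 × 250 mm)

Aspect ratio 250/176 ≈ 1.420 — close to the ISO √2 ≈ 1.414.
In the B-series (B0 = 1000 × 1414 mm): B5 = 176 × 250 mm.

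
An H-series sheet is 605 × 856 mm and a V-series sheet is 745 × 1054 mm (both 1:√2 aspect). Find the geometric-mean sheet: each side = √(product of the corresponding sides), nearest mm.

671 × 950 mm

Short side: √(605 · 745) = √450725 ≈ 671.4 → 671 mm
Long side: √(856 · 1054) = √902224 ≈ 949.9 → 950 mm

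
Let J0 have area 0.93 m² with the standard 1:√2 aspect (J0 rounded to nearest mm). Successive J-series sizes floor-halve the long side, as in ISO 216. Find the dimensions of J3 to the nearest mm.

Let J0's short side be w mm. w · w√2 = 0.93 m² = 930,000 mm², so w ≈ 810.9 mm and w√2 ≈ 1146.8 mm → J0 = 811 × 1147 mm.
J1: ⌊1147/2⌋ × 811 = 573 × 811 mm
J2: ⌊811/2⌋ × 573 = 405 × 573 mm
J3: ⌊573/2⌋ × 405 = 286 × 405 mm

286 × 405 mm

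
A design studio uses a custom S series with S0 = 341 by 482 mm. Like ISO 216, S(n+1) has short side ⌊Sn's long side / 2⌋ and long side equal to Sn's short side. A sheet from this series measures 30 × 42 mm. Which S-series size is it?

S0: 341 × 482 mm
S1: 241 × 341 mm
S2: 170 × 241 mm
S3: 120 × 170 mm
S4: 85 × 120 mm
S5: 60 × 85 mm
S6: 42 × 60 mm
S7: 30 × 42 mm
S8: 21 × 30 mm
→ matches S7.

S7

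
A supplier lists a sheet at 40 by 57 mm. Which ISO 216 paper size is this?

C9 (40 × 57 mm)

Aspect ratio 57/40 ≈ 1.425 — close to the ISO √2 ≈ 1.414.
In the C-series (envelope sizes, between A and B): C9 = 40 × 57 mm.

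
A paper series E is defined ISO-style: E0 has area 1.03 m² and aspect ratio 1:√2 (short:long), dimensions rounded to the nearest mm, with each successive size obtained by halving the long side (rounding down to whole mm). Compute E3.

Let E0's short side be w mm. w · w√2 = 1.03 m² = 1,030,000 mm², so w ≈ 853.4 mm and w√2 ≈ 1206.9 mm → E0 = 853 × 1207 mm.
E1: ⌊1207/2⌋ × 853 = 603 × 853 mm
E2: ⌊853/2⌋ × 603 = 426 × 603 mm
E3: ⌊603/2⌋ × 426 = 301 × 426 mm

301 × 426 mm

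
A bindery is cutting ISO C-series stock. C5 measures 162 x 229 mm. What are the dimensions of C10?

C6: ⌊229/2⌋ × 162 = 114 × 162 mm
C7: ⌊162/2⌋ × 114 = 81 × 114 mm
C8: ⌊114/2⌋ × 81 = 57 × 81 mm
C9: ⌊81/2⌋ × 57 = 40 × 57 mm
C10: ⌊57/2⌋ × 40 = 28 × 40 mm

28 × 40 mm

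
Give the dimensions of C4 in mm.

229 × 324 mm

C0 = 917 × 1297 mm (C0 is the geometric mean of A0 and B0, aspect 1:√2).
C1: ⌊1297/2⌋ × 917 = 648 × 917 mm
C2: ⌊917/2⌋ × 648 = 458 × 648 mm
C3: ⌊648/2⌋ × 458 = 324 × 458 mm
C4: ⌊458/2⌋ × 324 = 229 × 324 mm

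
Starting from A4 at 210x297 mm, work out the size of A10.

26 × 37 mm

A5: ⌊297/2⌋ × 210 = 148 × 210 mm
A6: ⌊210/2⌋ × 148 = 105 × 148 mm
A7: ⌊148/2⌋ × 105 = 74 × 105 mm
A8: ⌊105/2⌋ × 74 = 52 × 74 mm
A9: ⌊74/2⌋ × 52 = 37 × 52 mm
A10: ⌊52/2⌋ × 37 = 26 × 37 mm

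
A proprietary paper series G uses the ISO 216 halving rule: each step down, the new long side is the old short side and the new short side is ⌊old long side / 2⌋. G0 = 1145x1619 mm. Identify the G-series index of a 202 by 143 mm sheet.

G6

G0: 1145 × 1619 mm
G1: 809 × 1145 mm
G2: 572 × 809 mm
G3: 404 × 572 mm
G4: 286 × 404 mm
G5: 202 × 286 mm
G6: 143 × 202 mm
G7: 101 × 143 mm
→ matches G6.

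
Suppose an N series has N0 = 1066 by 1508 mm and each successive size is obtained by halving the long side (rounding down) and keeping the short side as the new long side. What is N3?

N1: ⌊1508/2⌋ × 1066 = 754 × 1066 mm
N2: ⌊1066/2⌋ × 754 = 533 × 754 mm
N3: ⌊754/2⌋ × 533 = 377 × 533 mm

377 × 533 mm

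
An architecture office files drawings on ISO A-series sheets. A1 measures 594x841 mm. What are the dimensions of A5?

148 × 210 mm

A2: ⌊841/2⌋ × 594 = 420 × 594 mm
A3: ⌊594/2⌋ × 420 = 297 × 420 mm
A4: ⌊420/2⌋ × 297 = 210 × 297 mm
A5: ⌊297/2⌋ × 210 = 148 × 210 mm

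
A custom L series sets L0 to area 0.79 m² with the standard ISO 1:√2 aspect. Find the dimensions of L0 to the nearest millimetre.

747 × 1057 mm

Let the short side be w mm. Then w · w√2 = 0.79 m² = 790,000 mm².
w² = 790,000/√2, so w ≈ 747.4 mm; long side = w√2 ≈ 1057.0 mm.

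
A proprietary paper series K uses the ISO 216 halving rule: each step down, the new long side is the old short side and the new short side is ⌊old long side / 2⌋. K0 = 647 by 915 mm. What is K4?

161 × 228 mm

K1: ⌊915/2⌋ × 647 = 457 × 647 mm
K2: ⌊647/2⌋ × 457 = 323 × 457 mm
K3: ⌊457/2⌋ × 323 = 228 × 323 mm
K4: ⌊323/2⌋ × 228 = 161 × 228 mm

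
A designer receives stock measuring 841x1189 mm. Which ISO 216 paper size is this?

Aspect ratio 1189/841 ≈ 1.414 — close to the ISO √2 ≈ 1.414.
In the A-series (A0 area = 1 m²): A0 = 841 × 1189 mm.

A0 (841 × 1189 mm)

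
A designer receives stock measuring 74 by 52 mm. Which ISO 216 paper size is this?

Aspect ratio 74/52 ≈ 1.423 — close to the ISO √2 ≈ 1.414.
In the A-series (A0 area = 1 m²): A8 = 52 × 74 mm.

A8 (52 × 74 mm)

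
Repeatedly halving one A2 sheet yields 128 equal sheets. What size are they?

128 = 2^7, so 7 halving steps.
A2 → A3 → … → A9 after 7 steps.

A9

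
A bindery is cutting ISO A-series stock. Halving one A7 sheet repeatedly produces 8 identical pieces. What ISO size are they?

8 = 2^3, so 3 halving steps.
A7 → A8 → … → A10 after 3 steps.

A10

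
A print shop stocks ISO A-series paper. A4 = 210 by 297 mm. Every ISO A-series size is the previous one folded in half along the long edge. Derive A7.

A5: ⌊297/2⌋ × 210 = 148 × 210 mm
A6: ⌊210/2⌋ × 148 = 105 × 148 mm
A7: ⌊148/2⌋ × 105 = 74 × 105 mm

74 × 105 mm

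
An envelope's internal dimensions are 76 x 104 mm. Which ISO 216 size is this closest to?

A7 (74 × 105 mm)

Aspect ratio 104/76 ≈ 1.368 (ISO target is √2 ≈ 1.414).
In the A-series (A0 area = 1 m²): A7 = 74 × 105 mm.
Off by 3 mm total — nearest standard size.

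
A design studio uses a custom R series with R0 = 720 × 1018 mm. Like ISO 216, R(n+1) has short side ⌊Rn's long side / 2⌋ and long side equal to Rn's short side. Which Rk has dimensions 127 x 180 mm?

R5

R0: 720 × 1018 mm
R1: 509 × 720 mm
R2: 360 × 509 mm
R3: 254 × 360 mm
R4: 180 × 254 mm
R5: 127 × 180 mm
R6: 90 × 127 mm
→ matches R5.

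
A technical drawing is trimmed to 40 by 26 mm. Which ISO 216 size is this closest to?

Aspect ratio 40/26 ≈ 1.538 (ISO target is √2 ≈ 1.414).
In the C-series (envelope sizes, between A and B): C10 = 28 × 40 mm.
Off by 2 mm total — nearest standard size.

C10 (28 × 40 mm)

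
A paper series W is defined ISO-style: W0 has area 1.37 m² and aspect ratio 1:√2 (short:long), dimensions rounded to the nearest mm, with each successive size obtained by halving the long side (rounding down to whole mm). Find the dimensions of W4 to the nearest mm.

Let W0's short side be w mm. w · w√2 = 1.37 m² = 1,370,000 mm², so w ≈ 984.2 mm and w√2 ≈ 1391.9 mm → W0 = 984 × 1392 mm.
W1: ⌊1392/2⌋ × 984 = 696 × 984 mm
W2: ⌊984/2⌋ × 696 = 492 × 696 mm
W3: ⌊696/2⌋ × 492 = 348 × 492 mm
W4: ⌊492/2⌋ × 348 = 246 × 348 mm

246 × 348 mm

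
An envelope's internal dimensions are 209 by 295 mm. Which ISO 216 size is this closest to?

Aspect ratio 295/209 ≈ 1.411 — close to the ISO √2 ≈ 1.414.
In the A-series (A0 area = 1 m²): A4 = 210 × 297 mm.
Off by 3 mm total — nearest standard size.

A4 (210 × 297 mm)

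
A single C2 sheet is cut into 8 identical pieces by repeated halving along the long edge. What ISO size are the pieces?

8 = 2^3, so 3 halving steps.
C2 → C3 → … → C5 after 3 steps.

C5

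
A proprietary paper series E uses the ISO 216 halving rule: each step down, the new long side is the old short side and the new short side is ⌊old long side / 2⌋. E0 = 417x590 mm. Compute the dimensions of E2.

208 × 295 mm

E1: ⌊590/2⌋ × 417 = 295 × 417 mm
E2: ⌊417/2⌋ × 295 = 208 × 295 mm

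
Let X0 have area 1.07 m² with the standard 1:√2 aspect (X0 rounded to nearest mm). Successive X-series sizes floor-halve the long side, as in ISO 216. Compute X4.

Let X0's short side be w mm. w · w√2 = 1.07 m² = 1,070,000 mm², so w ≈ 869.8 mm and w√2 ≈ 1230.1 mm → X0 = 870 × 1230 mm.
X1: ⌊1230/2⌋ × 870 = 615 × 870 mm
X2: ⌊870/2⌋ × 615 = 435 × 615 mm
X3: ⌊615/2⌋ × 435 = 307 × 435 mm
X4: ⌊435/2⌋ × 307 = 217 × 307 mm

217 × 307 mm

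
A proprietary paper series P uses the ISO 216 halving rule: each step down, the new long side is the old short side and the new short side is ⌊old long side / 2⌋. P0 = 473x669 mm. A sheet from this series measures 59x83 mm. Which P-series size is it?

P6

P0: 473 × 669 mm
P1: 334 × 473 mm
P2: 236 × 334 mm
P3: 167 × 236 mm
P4: 118 × 167 mm
P5: 83 × 118 mm
P6: 59 × 83 mm
P7: 41 × 59 mm
→ matches P6.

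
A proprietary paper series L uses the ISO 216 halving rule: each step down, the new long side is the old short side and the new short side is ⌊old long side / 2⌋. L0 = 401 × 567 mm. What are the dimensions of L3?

141 × 200 mm

L1: ⌊567/2⌋ × 401 = 283 × 401 mm
L2: ⌊401/2⌋ × 283 = 200 × 283 mm
L3: ⌊283/2⌋ × 200 = 141 × 200 mm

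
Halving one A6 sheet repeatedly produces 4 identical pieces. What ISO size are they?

A8

4 = 2^2, so 2 halving steps.
A6 → A7 → … → A8 after 2 steps.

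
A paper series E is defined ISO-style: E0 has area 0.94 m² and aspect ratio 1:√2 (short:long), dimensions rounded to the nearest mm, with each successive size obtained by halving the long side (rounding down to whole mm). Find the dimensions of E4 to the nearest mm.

Let E0's short side be w mm. w · w√2 = 0.94 m² = 940,000 mm², so w ≈ 815.3 mm and w√2 ≈ 1153.0 mm → E0 = 815 × 1153 mm.
E1: ⌊1153/2⌋ × 815 = 576 × 815 mm
E2: ⌊815/2⌋ × 576 = 407 × 576 mm
E3: ⌊576/2⌋ × 407 = 288 × 407 mm
E4: ⌊407/2⌋ × 288 = 203 × 288 mm

203 × 288 mm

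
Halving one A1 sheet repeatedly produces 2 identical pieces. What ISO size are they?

A2

2 = 2^1, so 1 halving step.
A1 → A2 → … → A2 after 1 step.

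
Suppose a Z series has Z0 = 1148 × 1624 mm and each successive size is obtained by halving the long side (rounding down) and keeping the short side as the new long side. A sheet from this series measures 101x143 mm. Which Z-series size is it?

Z7

Z0: 1148 × 1624 mm
Z1: 812 × 1148 mm
Z2: 574 × 812 mm
Z3: 406 × 574 mm
Z4: 287 × 406 mm
Z5: 203 × 287 mm
Z6: 143 × 203 mm
Z7: 101 × 143 mm
Z8: 71 × 101 mm
→ matches Z7.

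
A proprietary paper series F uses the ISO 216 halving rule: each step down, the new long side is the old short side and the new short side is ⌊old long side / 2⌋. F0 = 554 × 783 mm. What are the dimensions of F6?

F1 = 391 × 554 mm (from F0 by 1 halving).
F2: ⌊554/2⌋ × 391 = 277 × 391 mm
F3: ⌊391/2⌋ × 277 = 195 × 277 mm
F4: ⌊277/2⌋ × 195 = 138 × 195 mm
F5: ⌊195/2⌋ × 138 = 97 × 138 mm
F6: ⌊138/2⌋ × 97 = 69 × 97 mm

69 × 97 mm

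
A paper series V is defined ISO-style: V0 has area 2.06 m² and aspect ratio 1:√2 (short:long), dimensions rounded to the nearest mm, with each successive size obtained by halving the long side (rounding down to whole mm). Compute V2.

603 × 853 mm

Let V0's short side be w mm. w · w√2 = 2.06 m² = 2,060,000 mm², so w ≈ 1206.9 mm and w√2 ≈ 1706.8 mm → V0 = 1207 × 1707 mm.
V1: ⌊1707/2⌋ × 1207 = 853 × 1207 mm
V2: ⌊1207/2⌋ × 853 = 603 × 853 mm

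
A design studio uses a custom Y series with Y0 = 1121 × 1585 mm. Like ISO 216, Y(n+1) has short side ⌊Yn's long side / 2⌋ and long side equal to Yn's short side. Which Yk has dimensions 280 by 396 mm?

Y0: 1121 × 1585 mm
Y1: 792 × 1121 mm
Y2: 560 × 792 mm
Y3: 396 × 560 mm
Y4: 280 × 396 mm
Y5: 198 × 280 mm
→ matches Y4.

Y4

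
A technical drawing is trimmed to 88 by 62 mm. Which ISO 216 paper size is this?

B8 (62 × 88 mm)

Aspect ratio 88/62 ≈ 1.419 — close to the ISO √2 ≈ 1.414.
In the B-series (B0 = 1000 × 1414 mm): B8 = 62 × 88 mm.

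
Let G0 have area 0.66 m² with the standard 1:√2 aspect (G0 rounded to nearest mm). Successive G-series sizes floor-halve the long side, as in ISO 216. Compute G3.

241 × 341 mm

Let G0's short side be w mm. w · w√2 = 0.66 m² = 660,000 mm², so w ≈ 683.1 mm and w√2 ≈ 966.1 mm → G0 = 683 × 966 mm.
G1: ⌊966/2⌋ × 683 = 483 × 683 mm
G2: ⌊683/2⌋ × 483 = 341 × 483 mm
G3: ⌊483/2⌋ × 341 = 241 × 341 mm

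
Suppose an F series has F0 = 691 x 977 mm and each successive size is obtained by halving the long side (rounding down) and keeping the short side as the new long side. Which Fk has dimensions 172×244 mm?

F0: 691 × 977 mm
F1: 488 × 691 mm
F2: 345 × 488 mm
F3: 244 × 345 mm
F4: 172 × 244 mm
F5: 122 × 172 mm
→ matches F4.

F4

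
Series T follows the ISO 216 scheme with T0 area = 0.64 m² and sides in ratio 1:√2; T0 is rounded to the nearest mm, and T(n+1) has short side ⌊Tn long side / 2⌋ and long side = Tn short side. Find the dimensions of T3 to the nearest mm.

Let T0's short side be w mm. w · w√2 = 0.64 m² = 640,000 mm², so w ≈ 672.7 mm and w√2 ≈ 951.4 mm → T0 = 673 × 951 mm.
T1: ⌊951/2⌋ × 673 = 475 × 673 mm
T2: ⌊673/2⌋ × 475 = 336 × 475 mm
T3: ⌊475/2⌋ × 336 = 237 × 336 mm

237 × 336 mm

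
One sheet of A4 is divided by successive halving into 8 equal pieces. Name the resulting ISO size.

8 = 2^3, so 3 halving steps.
A4 → A5 → … → A7 after 3 steps.

A7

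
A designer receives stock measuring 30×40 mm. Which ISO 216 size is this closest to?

C10 (28 × 40 mm)

Aspect ratio 40/30 ≈ 1.333 (ISO target is √2 ≈ 1.414).
In the C-series (envelope sizes, between A and B): C10 = 28 × 40 mm.
Off by 2 mm total — nearest standard size.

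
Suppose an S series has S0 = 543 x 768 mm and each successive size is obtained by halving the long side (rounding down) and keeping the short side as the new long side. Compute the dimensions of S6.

S1: ⌊768/2⌋ × 543 = 384 × 543 mm
S2: ⌊543/2⌋ × 384 = 271 × 384 mm
S3: ⌊384/2⌋ × 271 = 192 × 271 mm
S4: ⌊271/2⌋ × 192 = 135 × 192 mm
S5: ⌊192/2⌋ × 135 = 96 × 135 mm
S6: ⌊135/2⌋ × 96 = 67 × 96 mm

67 × 96 mm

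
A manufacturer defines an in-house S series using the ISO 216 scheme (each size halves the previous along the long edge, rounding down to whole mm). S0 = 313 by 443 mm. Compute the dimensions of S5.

S1: ⌊443/2⌋ × 313 = 221 × 313 mm
S2: ⌊313/2⌋ × 221 = 156 × 221 mm
S3: ⌊221/2⌋ × 156 = 110 × 156 mm
S4: ⌊156/2⌋ × 110 = 78 × 110 mm
S5: ⌊110/2⌋ × 78 = 55 × 78 mm

55 × 78 mm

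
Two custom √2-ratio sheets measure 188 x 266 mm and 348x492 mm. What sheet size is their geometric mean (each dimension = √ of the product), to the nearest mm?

256 × 362 mm

Short side: √(188 · 348) = √65424 ≈ 255.8 → 256 mm
Long side: √(266 · 492) = √130872 ≈ 361.8 → 362 mm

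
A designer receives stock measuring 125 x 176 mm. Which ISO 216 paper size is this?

B6 (125 × 176 mm)

Aspect ratio 176/125 ≈ 1.408 — close to the ISO √2 ≈ 1.414.
In the B-series (B0 = 1000 × 1414 mm): B6 = 125 × 176 mm.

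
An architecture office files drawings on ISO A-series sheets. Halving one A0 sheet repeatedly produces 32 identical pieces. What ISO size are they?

32 = 2^5, so 5 halving steps.
A0 → A1 → … → A5 after 5 steps.

A5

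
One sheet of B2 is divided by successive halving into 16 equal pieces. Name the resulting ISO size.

B6

16 = 2^4, so 4 halving steps.
B2 → B3 → … → B6 after 4 steps.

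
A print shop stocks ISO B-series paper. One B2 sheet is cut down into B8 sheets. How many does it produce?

64

Each ISO step halves the sheet: 1 × B2 → 2 × B3 → 4 × B4 → 8 × B5 → …
From B2 to B8 is 6 halving steps: 2^6 = 64.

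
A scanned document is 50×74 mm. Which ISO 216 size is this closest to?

Aspect ratio 74/50 ≈ 1.480 (ISO target is √2 ≈ 1.414).
In the A-series (A0 area = 1 m²): A8 = 52 × 74 mm.
Off by 2 mm total — nearest standard size.

A8 (52 × 74 mm)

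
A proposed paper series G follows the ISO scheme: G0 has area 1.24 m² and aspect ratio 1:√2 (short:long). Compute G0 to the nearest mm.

Let the short side be w mm. Then w · w√2 = 1.24 m² = 1,240,000 mm².
w² = 1,240,000/√2, so w ≈ 936.4 mm; long side = w√2 ≈ 1324.2 mm.

936 × 1324 mm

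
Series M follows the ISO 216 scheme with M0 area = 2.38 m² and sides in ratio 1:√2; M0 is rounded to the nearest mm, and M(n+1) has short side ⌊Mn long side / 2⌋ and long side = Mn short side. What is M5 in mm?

229 × 324 mm

Let M0's short side be w mm. w · w√2 = 2.38 m² = 2,380,000 mm², so w ≈ 1297.3 mm and w√2 ≈ 1834.6 mm → M0 = 1297 × 1835 mm.
M1: ⌊1835/2⌋ × 1297 = 917 × 1297 mm
M2: ⌊1297/2⌋ × 917 = 648 × 917 mm
M3: ⌊917/2⌋ × 648 = 458 × 648 mm
M4: ⌊648/2⌋ × 458 = 324 × 458 mm
M5: ⌊458/2⌋ × 324 = 229 × 324 mm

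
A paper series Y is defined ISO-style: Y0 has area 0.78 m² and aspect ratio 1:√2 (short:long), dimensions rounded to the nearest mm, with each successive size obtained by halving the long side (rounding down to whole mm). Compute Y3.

262 × 371 mm

Let Y0's short side be w mm. w · w√2 = 0.78 m² = 780,000 mm², so w ≈ 742.7 mm and w√2 ≈ 1050.3 mm → Y0 = 743 × 1050 mm.
Y1: ⌊1050/2⌋ × 743 = 525 × 743 mm
Y2: ⌊743/2⌋ × 525 = 371 × 525 mm
Y3: ⌊525/2⌋ × 371 = 262 × 371 mm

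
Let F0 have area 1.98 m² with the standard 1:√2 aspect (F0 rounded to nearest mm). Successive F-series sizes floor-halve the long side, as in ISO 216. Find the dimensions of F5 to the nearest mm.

209 × 295 mm

Let F0's short side be w mm. w · w√2 = 1.98 m² = 1,980,000 mm², so w ≈ 1183.2 mm and w√2 ≈ 1673.4 mm → F0 = 1183 × 1673 mm.
F1: ⌊1673/2⌋ × 1183 = 836 × 1183 mm
F2: ⌊1183/2⌋ × 836 = 591 × 836 mm
F3: ⌊836/2⌋ × 591 = 418 × 591 mm
F4: ⌊591/2⌋ × 418 = 295 × 418 mm
F5: ⌊418/2⌋ × 295 = 209 × 295 mm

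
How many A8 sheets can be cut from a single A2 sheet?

A2 = 420 × 594 mm; A8 = 52 × 74 mm.
Each halving step doubles the count; 6 steps from A2 to A8.
2^6 = 64.

64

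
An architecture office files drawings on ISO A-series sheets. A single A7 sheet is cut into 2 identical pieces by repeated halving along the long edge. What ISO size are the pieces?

2 = 2^1, so 1 halving step.
A7 → A8 → … → A8 after 1 step.

A8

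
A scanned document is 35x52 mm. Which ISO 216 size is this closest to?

Aspect ratio 52/35 ≈ 1.486 (ISO target is √2 ≈ 1.414).
In the A-series (A0 area = 1 m²): A9 = 37 × 52 mm.
Off by 2 mm total — nearest standard size.

A9 (37 × 52 mm)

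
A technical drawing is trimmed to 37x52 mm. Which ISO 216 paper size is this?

A9 (37 × 52 mm)

Aspect ratio 52/37 ≈ 1.405 — close to the ISO √2 ≈ 1.414.
In the A-series (A0 area = 1 m²): A9 = 37 × 52 mm.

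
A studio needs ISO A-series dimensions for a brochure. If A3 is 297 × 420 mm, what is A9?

A4: ⌊420/2⌋ × 297 = 210 × 297 mm
A5: ⌊297/2⌋ × 210 = 148 × 210 mm
A6: ⌊210/2⌋ × 148 = 105 × 148 mm
A7: ⌊148/2⌋ × 105 = 74 × 105 mm
A8: ⌊105/2⌋ × 74 = 52 × 74 mm
A9: ⌊74/2⌋ × 52 = 37 × 52 mm

37 × 52 mm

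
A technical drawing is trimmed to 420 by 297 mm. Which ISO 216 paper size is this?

A3 (297 × 420 mm)

Aspect ratio 420/297 ≈ 1.414 — close to the ISO √2 ≈ 1.414.
In the A-series (A0 area = 1 m²): A3 = 297 × 420 mm.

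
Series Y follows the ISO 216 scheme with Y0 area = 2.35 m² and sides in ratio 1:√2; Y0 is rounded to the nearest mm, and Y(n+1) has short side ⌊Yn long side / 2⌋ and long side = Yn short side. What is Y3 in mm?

455 × 644 mm

Let Y0's short side be w mm. w · w√2 = 2.35 m² = 2,350,000 mm², so w ≈ 1289.1 mm and w√2 ≈ 1823.0 mm → Y0 = 1289 × 1823 mm.
Y1: ⌊1823/2⌋ × 1289 = 911 × 1289 mm
Y2: ⌊1289/2⌋ × 911 = 644 × 911 mm
Y3: ⌊911/2⌋ × 644 = 455 × 644 mm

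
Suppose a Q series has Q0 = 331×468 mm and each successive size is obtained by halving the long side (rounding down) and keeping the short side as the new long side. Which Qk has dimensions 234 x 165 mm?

Q0: 331 × 468 mm
Q1: 234 × 331 mm
Q2: 165 × 234 mm
Q3: 117 × 165 mm
→ matches Q2.

Q2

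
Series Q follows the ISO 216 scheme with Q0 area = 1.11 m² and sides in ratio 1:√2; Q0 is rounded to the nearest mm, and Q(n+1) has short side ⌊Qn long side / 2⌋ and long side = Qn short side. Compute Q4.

221 × 313 mm

Let Q0's short side be w mm. w · w√2 = 1.11 m² = 1,110,000 mm², so w ≈ 885.9 mm and w√2 ≈ 1252.9 mm → Q0 = 886 × 1253 mm.
Q1: ⌊1253/2⌋ × 886 = 626 × 886 mm
Q2: ⌊886/2⌋ × 626 = 443 × 626 mm
Q3: ⌊626/2⌋ × 443 = 313 × 443 mm
Q4: ⌊443/2⌋ × 313 = 221 × 313 mm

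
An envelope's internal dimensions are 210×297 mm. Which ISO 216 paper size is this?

Aspect ratio 297/210 ≈ 1.414 — close to the ISO √2 ≈ 1.414.
In the A-series (A0 area = 1 m²): A4 = 210 × 297 mm.

A4 (210 × 297 mm)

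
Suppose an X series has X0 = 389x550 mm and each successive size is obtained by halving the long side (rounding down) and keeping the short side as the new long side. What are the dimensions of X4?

97 × 137 mm

X1 = 275 × 389 mm (from X0 by 1 halving).
X2: ⌊389/2⌋ × 275 = 194 × 275 mm
X3: ⌊275/2⌋ × 194 = 137 × 194 mm
X4: ⌊194/2⌋ × 137 = 97 × 137 mm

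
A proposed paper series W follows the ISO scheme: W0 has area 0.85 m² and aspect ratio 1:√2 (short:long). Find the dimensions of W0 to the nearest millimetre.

Let the short side be w mm. Then w · w√2 = 0.85 m² = 850,000 mm².
w² = 850,000/√2, so w ≈ 775.3 mm; long side = w√2 ≈ 1096.4 mm.

775 × 1096 mm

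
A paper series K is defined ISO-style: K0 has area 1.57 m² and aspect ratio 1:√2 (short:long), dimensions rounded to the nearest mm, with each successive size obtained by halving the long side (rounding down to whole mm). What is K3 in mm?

Let K0's short side be w mm. w · w√2 = 1.57 m² = 1,570,000 mm², so w ≈ 1053.6 mm and w√2 ≈ 1490.1 mm → K0 = 1054 × 1490 mm.
K1: ⌊1490/2⌋ × 1054 = 745 × 1054 mm
K2: ⌊1054/2⌋ × 745 = 527 × 745 mm
K3: ⌊745/2⌋ × 527 = 372 × 527 mm

372 × 527 mm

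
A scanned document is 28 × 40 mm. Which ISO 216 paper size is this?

Aspect ratio 40/28 ≈ 1.429 — close to the ISO √2 ≈ 1.414.
In the C-series (envelope sizes, between A and B): C10 = 28 × 40 mm.

C10 (28 × 40 mm)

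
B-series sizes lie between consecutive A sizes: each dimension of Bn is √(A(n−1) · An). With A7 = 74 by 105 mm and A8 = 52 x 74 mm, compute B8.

Short side: √(74 · 52) = √3848 ≈ 62.0 → 62 mm
Long side: √(105 · 74) = √7770 ≈ 88.1 → 88 mm

62 × 88 mm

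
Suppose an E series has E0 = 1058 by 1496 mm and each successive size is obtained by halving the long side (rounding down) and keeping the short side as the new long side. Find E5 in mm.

E1: ⌊1496/2⌋ × 1058 = 748 × 1058 mm
E2: ⌊1058/2⌋ × 748 = 529 × 748 mm
E3: ⌊748/2⌋ × 529 = 374 × 529 mm
E4: ⌊529/2⌋ × 374 = 264 × 374 mm
E5: ⌊374/2⌋ × 264 = 187 × 264 mm

187 × 264 mm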